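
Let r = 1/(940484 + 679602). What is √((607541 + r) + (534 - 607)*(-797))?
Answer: √1747306318503379998/1620086 ≈ 815.92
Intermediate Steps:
r = 1/1620086 ≈ 6.1725e-7
√((607541 + r) + (534 - 607)*(-797)) = √((607541 + 1/1620086) + (534 - 607)*(-797)) = √(984268668527/1620086 - 73*(-797)) = √(984268668527/1620086 + 58181) = √(1078526892093/1620086) = √1747306318503379998/1620086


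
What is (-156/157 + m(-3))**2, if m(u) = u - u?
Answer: 24336/24649 ≈ 0.98730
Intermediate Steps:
m(u) = 0
(-156/157 + m(-3))**2 = (-156/157 + 0)**2 = (-156/157)**2 = 24336/24649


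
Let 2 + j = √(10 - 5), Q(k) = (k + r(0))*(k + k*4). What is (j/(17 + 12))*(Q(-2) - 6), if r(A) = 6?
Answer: 92/29 - 46*√5/29 ≈ -0.37445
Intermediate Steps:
Q(k) = 5*k*(6 + k) (Q(k) = (k + 6)*(k + k*4) = (6 + k)*(k + 4*k) = (6 + k)*(5*k) = 5*k*(6 + k))
j = -2 + √5 (j = -2 + √(10 - 5) = -2 + √5 ≈ 0.23607)
(j/(17 + 12))*(Q(-2) - 6) = ((-2 + √5)/(17 + 12))*(5*(-2)*(6 - 2) - 6) = ((-2 + √5)/29)*(5*(-2)*4 - 6) = ((-2 + √5)/29)*(-40 - 6) = (-2/29 + √5/29)*(-46) = 92/29 - 46*√5/29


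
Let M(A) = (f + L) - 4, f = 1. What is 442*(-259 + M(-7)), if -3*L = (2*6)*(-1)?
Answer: -114036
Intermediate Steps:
L = 4 (L = -2*6*(-1)/3 = -4*(-1) = -1/3*(-12) = 4)
M(A) = 1 (M(A) = (1 + 4) - 4 = 5 - 4 = 1)
442*(-259 + M(-7)) = 442*(-259 + 1) = 442*(-258) = -114036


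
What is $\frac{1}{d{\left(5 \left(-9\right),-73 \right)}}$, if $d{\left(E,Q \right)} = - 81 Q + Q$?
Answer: $\frac{1}{5840} \approx 0.00017123$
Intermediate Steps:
$d{\left(E,Q \right)} = - 80 Q$
$\frac{1}{d{\left(5 \left(-9\right),-73 \right)}} = \frac{1}{\left(-80\right) \left(-73\right)} = \frac{1}{5840}$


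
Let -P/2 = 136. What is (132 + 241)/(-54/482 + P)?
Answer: -89893/65579 ≈ -1.3708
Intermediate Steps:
P = -272 (P = -2*136 = -272)
(132 + 241)/(-54/482 + P) = (132 + 241)/(-54/482 - 272) = 373/(-54*1/482 - 272) = 373/(-27/241 - 272) = 373/(-65579/241) = 373*(-241/65579) = -89893/65579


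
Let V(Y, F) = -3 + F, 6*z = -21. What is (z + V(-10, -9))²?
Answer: 961/4 ≈ 240.25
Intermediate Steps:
z = -7/2 (z = (⅙)*(-21) = -7/2 ≈ -3.5000)
(z + V(-10, -9))² = (-7/2 + (-3 - 9))² = (-7/2 - 12)² = (-31/2)² = 961/4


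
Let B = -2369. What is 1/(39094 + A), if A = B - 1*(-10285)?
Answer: 1/47010 ≈ 2.1272e-5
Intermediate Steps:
A = 7916 (A = -2369 - 1*(-10285) = -2369 + 10285 = 7916)
1/(39094 + A) = 1/(39094 + 7916) = 1/47010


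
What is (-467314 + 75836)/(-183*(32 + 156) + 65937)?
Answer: -391478/31533 ≈ -12.415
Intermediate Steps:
(-467314 + 75836)/(-183*(32 + 156) + 65937) = -391478/(-183*188 + 65937) = -391478/(-34404 + 65937) = -391478/31533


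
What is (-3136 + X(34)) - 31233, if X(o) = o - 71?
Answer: -34406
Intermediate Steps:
X(o) = -71 + o
(-3136 + X(34)) - 31233 = (-3136 + (-71 + 34)) - 31233 = (-3136 - 37) - 31233 = -3173 - 31233 = -34406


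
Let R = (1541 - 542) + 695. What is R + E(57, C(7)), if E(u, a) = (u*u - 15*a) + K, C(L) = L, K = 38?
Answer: 4876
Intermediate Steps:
E(u, a) = 38 + u² - 15*a (E(u, a) = (u*u - 15*a) + 38 = (u² - 15*a) + 38 = 38 + u² - 15*a)
R = 1694 (R = 999 + 695 = 1694)
R + E(57, C(7)) = 1694 + (38 + 57² - 15*7) = 1694 + (38 + 3249 - 105) = 1694 + 3182 = 4876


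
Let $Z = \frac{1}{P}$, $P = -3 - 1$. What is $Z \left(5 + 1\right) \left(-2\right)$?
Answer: $3$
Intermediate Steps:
$P = -4$
$Z = - \frac{1}{4}$ ($Z = \frac{1}{-4} = - \frac{1}{4} \approx -0.25$)
$Z \left(5 + 1\right) \left(-2\right) = - \frac{5 + 1}{4} \left(-2\right) = \left(- \frac{1}{4}\right) 6 \left(-2\right) = \left(- \frac{3}{2}\right) \left(-2\right) = 3$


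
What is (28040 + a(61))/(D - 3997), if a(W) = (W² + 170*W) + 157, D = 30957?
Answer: 2643/1685 ≈ 1.5685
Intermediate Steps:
a(W) = 157 + W² + 170*W
(28040 + a(61))/(D - 3997) = (28040 + (157 + 61² + 170*61))/(30957 - 3997) = (28040 + (157 + 3721 + 10370))/26960 = (28040 + 14248)*(1/26960) = 42288*(1/26960) = 2643/1685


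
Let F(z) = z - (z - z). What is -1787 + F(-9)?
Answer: -1796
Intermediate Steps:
F(z) = z (F(z) = z - 1*0 = z + 0 = z)
-1787 + F(-9) = -1787 - 9 = -1796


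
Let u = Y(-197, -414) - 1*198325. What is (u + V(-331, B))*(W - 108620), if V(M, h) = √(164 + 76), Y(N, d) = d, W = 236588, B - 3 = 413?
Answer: -25432232352 + 511872*√15 ≈ -2.5430e+10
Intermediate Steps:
B = 416 (B = 3 + 413 = 416)
V(M, h) = 4*√15 (V(M, h) = √240 = 4*√15)
u = -198739 (u = -414 - 1*198325 = -414 - 198325 = -198739)
(u + V(-331, B))*(W - 108620) = (-198739 + 4*√15)*(236588 - 108620) = (-198739 + 4*√15)*127968 = -25432232352 + 511872*√15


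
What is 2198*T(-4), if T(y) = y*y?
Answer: 35168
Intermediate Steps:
T(y) = y²
2198*T(-4) = 2198*(-4)² = 2198*16 = 35168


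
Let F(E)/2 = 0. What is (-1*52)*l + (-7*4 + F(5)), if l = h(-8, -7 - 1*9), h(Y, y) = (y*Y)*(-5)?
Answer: 33252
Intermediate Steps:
h(Y, y) = -5*Y*y (h(Y, y) = (Y*y)*(-5) = -5*Y*y)
l = -640 (l = -5*(-8)*(-7 - 1*9) = -5*(-8)*(-7 - 9) = -5*(-8)*(-16) = -640)
F(E) = 0 (F(E) = 2*0 = 0)
(-1*52)*l + (-7*4 + F(5)) = -1*52*(-640) + (-7*4 + 0) = -52*(-640) + (-28 + 0) = 33280 - 28 = 33252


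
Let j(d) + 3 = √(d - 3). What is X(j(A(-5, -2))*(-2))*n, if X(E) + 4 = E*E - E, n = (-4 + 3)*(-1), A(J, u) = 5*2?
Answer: 54 - 22*√7 ≈ -4.2065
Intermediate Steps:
A(J, u) = 10
j(d) = -3 + √(-3 + d) (j(d) = -3 + √(d - 3) = -3 + √(-3 + d))
n = 1 (n = -1*(-1) = 1)
X(E) = -4 + E² - E (X(E) = -4 + (E*E - E) = -4 + (E² - E) = -4 + E² - E)
X(j(A(-5, -2))*(-2))*n = (-4 + ((-3 + √(-3 + 10))*(-2))² - (-3 + √(-3 + 10))*(-2))*1 = (-4 + ((-3 + √7)*(-2))² - (-3 + √7)*(-2))*1 = (-4 + (6 - 2*√7)² - (6 - 2*√7))*1 = (-4 + (6 - 2*√7)² + (-6 + 2*√7))*1 = (-10 + (6 - 2*√7)² + 2*√7)*1 = -10 + (6 - 2*√7)² + 2*√7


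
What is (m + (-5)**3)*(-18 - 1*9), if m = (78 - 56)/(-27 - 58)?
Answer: 287469/85 ≈ 3382.0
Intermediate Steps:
m = -22/85 (m = 22/(-85) = 22*(-1/85) = -22/85 ≈ -0.25882)
(m + (-5)**3)*(-18 - 1*9) = (-22/85 + (-5)**3)*(-18 - 1*9) = (-22/85 - 125)*(-18 - 9) = -10647/85*(-27) = 287469/85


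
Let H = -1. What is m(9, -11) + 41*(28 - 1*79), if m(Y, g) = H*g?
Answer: -2080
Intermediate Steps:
m(Y, g) = -g
m(9, -11) + 41*(28 - 1*79) = -1*(-11) + 41*(28 - 1*79) = 11 + 41*(28 - 79) = 11 + 41*(-51) = 11 - 2091 = -2080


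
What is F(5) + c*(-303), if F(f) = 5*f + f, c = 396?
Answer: -119958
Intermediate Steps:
F(f) = 6*f
F(5) + c*(-303) = 6*5 + 396*(-303) = 30 - 119988 = -119958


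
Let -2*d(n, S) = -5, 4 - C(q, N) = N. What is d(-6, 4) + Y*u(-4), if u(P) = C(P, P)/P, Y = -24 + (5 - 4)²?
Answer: 97/2 ≈ 48.500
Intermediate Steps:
C(q, N) = 4 - N
d(n, S) = 5/2 (d(n, S) = -½*(-5) = 5/2)
Y = -23 (Y = -24 + 1² = -24 + 1 = -23)
u(P) = (4 - P)/P
d(-6, 4) + Y*u(-4) = 5/2 - 23*(4 - 1*(-4))/(-4) = 5/2 - (-23)*(4 + 4)/4 = 5/2 - (-23)*8/4 = 5/2 - 23*(-2) = 5/2 + 46 = 97/2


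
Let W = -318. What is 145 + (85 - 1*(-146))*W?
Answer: -73313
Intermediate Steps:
145 + (85 - 1*(-146))*W = 145 + (85 - 1*(-146))*(-318) = 145 + (85 + 146)*(-318) = 145 + 231*(-318) = 145 - 73458 = -73313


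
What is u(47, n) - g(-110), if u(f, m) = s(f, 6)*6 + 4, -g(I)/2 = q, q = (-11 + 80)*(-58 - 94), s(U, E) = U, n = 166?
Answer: -20690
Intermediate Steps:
q = -10488 (q = 69*(-152) = -10488)
g(I) = 20976 (g(I) = -2*(-10488) = 20976)
u(f, m) = 4 + 6*f (u(f, m) = f*6 + 4 = 6*f + 4 = 4 + 6*f)
u(47, n) - g(-110) = (4 + 6*47) - 1*20976 = (4 + 282) - 20976 = 286 - 20976 = -20690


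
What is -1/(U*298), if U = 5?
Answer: -1/1490 ≈ -0.00067114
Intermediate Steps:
-1/(U*298) = -1/(5*298) = -1/1490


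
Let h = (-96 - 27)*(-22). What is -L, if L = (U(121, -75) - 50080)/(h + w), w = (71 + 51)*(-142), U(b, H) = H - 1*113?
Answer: -25134/7309 ≈ -3.4388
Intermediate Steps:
U(b, H) = -113 + H (U(b, H) = H - 113 = -113 + H)
w = -17324 (w = 122*(-142) = -17324)
h = 2706 (h = -123*(-22) = 2706)
L = 25134/7309 (L = ((-113 - 75) - 50080)/(2706 - 17324) = (-188 - 50080)/(-14618) = -50268*(-1/14618) = 25134/7309 ≈ 3.4388)
-L = -1*25134/7309 = -25134/7309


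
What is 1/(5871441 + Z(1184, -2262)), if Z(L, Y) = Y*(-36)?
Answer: 1/5952873 ≈ 1.6799e-7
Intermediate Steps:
Z(L, Y) = -36*Y
1/(5871441 + Z(1184, -2262)) = 1/(5871441 - 36*(-2262)) = 1/(5871441 + 81432) = 1/5952873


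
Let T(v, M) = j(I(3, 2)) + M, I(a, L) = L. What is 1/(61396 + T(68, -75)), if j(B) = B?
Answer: 1/61323 ≈ 1.6307e-5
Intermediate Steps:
T(v, M) = 2 + M
1/(61396 + T(68, -75)) = 1/(61396 + (2 - 75)) = 1/(61396 - 73) = 1/61323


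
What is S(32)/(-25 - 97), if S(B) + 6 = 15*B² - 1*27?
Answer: -15327/122 ≈ -125.63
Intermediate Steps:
S(B) = -33 + 15*B² (S(B) = -6 + (15*B² - 1*27) = -6 + (15*B² - 27) = -6 + (-27 + 15*B²) = -33 + 15*B²)
S(32)/(-25 - 97) = (-33 + 15*32²)/(-25 - 97) = (-33 + 15*1024)/(-122) = (-33 + 15360)*(-1/122) = 15327*(-1/122) = -15327/122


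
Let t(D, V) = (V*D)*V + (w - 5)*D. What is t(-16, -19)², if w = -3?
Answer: 31899904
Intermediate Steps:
t(D, V) = -8*D + D*V² (t(D, V) = (V*D)*V + (-3 - 5)*D = (D*V)*V - 8*D = D*V² - 8*D = -8*D + D*V²)
t(-16, -19)² = (-16*(-8 + (-19)²))² = (-16*(-8 + 361))² = (-16*353)² = (-5648)² = 31899904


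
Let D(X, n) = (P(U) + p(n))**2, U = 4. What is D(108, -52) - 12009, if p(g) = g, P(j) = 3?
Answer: -9608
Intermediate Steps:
D(X, n) = (3 + n)**2
D(108, -52) - 12009 = (3 - 52)**2 - 12009 = (-49)**2 - 12009 = 2401 - 12009 = -9608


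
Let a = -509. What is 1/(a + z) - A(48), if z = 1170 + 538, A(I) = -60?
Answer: 71941/1199 ≈ 60.001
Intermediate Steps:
z = 1708
1/(a + z) - A(48) = 1/(-509 + 1708) - 1*(-60) = 1/1199 + 60 = 71941/1199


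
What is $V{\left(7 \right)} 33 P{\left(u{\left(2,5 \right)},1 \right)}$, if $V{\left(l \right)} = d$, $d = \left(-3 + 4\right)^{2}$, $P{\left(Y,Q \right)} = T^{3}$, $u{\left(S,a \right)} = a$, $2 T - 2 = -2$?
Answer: $0$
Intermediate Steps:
$T = 0$ ($T = 1 + \frac{1}{2} \left(-2\right) = 1 - 1 = 0$)
$P{\left(Y,Q \right)} = 0$ ($P{\left(Y,Q \right)} = 0^{3} = 0$)
$d = 1$ ($d = 1^{2} = 1$)
$V{\left(l \right)} = 1$
$V{\left(7 \right)} 33 P{\left(u{\left(2,5 \right)},1 \right)} = 1 \cdot 33 \cdot 0 = 33 \cdot 0 = 0$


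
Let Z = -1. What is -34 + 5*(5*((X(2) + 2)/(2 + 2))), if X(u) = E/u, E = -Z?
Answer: -147/8 ≈ -18.375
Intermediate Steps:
E = 1 (E = -1*(-1) = 1)
X(u) = 1/u
-34 + 5*(5*((X(2) + 2)/(2 + 2))) = -34 + 5*(5*((1/2 + 2)/(2 + 2))) = -34 + 5*(5*((½ + 2)/4)) = -34 + 5*(5*((5/2)*(¼))) = -34 + 5*(5*(5/8)) = -34 + 5*(25/8) = -34 + 125/8 = -147/8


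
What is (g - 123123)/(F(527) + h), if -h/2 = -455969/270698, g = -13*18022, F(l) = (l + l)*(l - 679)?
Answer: 48374950741/21683536623 ≈ 2.2310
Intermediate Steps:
F(l) = 2*l*(-679 + l) (F(l) = (2*l)*(-679 + l) = 2*l*(-679 + l))
g = -234286
h = 455969/135349 (h = -(-911938)/270698 = -2*(-455969/270698) = 455969/135349 ≈ 3.3688)
(g - 123123)/(F(527) + h) = (-234286 - 123123)/(2*527*(-679 + 527) + 455969/135349) = -357409/(2*527*(-152) + 455969/135349) = -357409/(-160208 + 455969/135349) = -357409/(-21683536623/135349) = -357409*(-135349/21683536623) = 48374950741/21683536623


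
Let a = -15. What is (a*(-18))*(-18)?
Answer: -4860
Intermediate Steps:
(a*(-18))*(-18) = -15*(-18)*(-18) = 270*(-18) = -4860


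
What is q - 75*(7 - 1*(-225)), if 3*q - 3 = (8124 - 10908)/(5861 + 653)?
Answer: -56669007/3257 ≈ -17399.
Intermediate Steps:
q = 2793/3257 (q = 1 + ((8124 - 10908)/(5861 + 653))/3 = 1 + (-2784/6514)/3 = 1 + (-2784*1/6514)/3 = 1 + (1/3)*(-1392/3257) = 1 - 464/3257 = 2793/3257 ≈ 0.85754)
q - 75*(7 - 1*(-225)) = 2793/3257 - 75*(7 - 1*(-225)) = 2793/3257 - 75*(7 + 225) = 2793/3257 - 75*232 = 2793/3257 - 17400 = -56669007/3257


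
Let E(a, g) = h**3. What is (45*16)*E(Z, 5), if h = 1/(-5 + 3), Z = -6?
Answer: -90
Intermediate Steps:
h = -1/2 (h = 1/(-2) = -1/2 ≈ -0.50000)
E(a, g) = -1/8 (E(a, g) = (-1/2)**3 = -1/8)
(45*16)*E(Z, 5) = (45*16)*(-1/8) = 720*(-1/8) = -90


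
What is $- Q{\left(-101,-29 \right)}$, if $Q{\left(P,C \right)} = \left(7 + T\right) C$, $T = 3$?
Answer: $290$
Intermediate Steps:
$Q{\left(P,C \right)} = 10 C$ ($Q{\left(P,C \right)} = \left(7 + 3\right) C = 10 C$)
$- Q{\left(-101,-29 \right)} = - 10 \left(-29\right) = \left(-1\right) \left(-290\right) = 290$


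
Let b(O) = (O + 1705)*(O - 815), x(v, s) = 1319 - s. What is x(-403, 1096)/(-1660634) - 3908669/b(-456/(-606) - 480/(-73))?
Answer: 352834181795664847321/124848816723965066454 ≈ 2.8261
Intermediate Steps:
b(O) = (-815 + O)*(1705 + O) (b(O) = (1705 + O)*(-815 + O) = (-815 + O)*(1705 + O))
x(-403, 1096)/(-1660634) - 3908669/b(-456/(-606) - 480/(-73)) = (1319 - 1*1096)/(-1660634) - 3908669/(-1389575 + (-456/(-606) - 480/(-73))**2 + 890*(-456/(-606) - 480/(-73))) = (1319 - 1096)*(-1/1660634) - 3908669/(-1389575 + (-456*(-1/606) - 480*(-1/73))**2 + 890*(-456*(-1/606) - 480*(-1/73))) = 223*(-1/1660634) - 3908669/(-1389575 + (76/101 + 480/73)**2 + 890*(76/101 + 480/73)) = -223/1660634 - 3908669/(-1389575 + (54028/7373)**2 + 890*(54028/7373)) = -223/1660634 - 3908669/(-1389575 + 2919024784/54361129 + 48084920/7373) = -223/1660634 - 3908669/(-75181416690231/54361129) = -223/1660634 - 3908669*(-54361129/75181416690231) = -223/1660634 + 212479659727301/75181416690231 = 352834181795664847321/124848816723965066454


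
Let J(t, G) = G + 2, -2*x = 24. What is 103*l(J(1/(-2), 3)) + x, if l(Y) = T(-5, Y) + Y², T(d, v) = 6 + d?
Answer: 2666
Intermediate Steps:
x = -12 (x = -½*24 = -12)
J(t, G) = 2 + G
l(Y) = 1 + Y² (l(Y) = (6 - 5) + Y² = 1 + Y²)
103*l(J(1/(-2), 3)) + x = 103*(1 + (2 + 3)²) - 12 = 103*(1 + 5²) - 12 = 103*(1 + 25) - 12 = 103*26 - 12 = 2678 - 12 = 2666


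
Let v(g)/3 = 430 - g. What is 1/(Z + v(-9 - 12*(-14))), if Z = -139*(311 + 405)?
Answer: -1/98711 ≈ -1.0131e-5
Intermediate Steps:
Z = -99524 (Z = -139*716 = -99524)
v(g) = 1290 - 3*g (v(g) = 3*(430 - g) = 1290 - 3*g)
1/(Z + v(-9 - 12*(-14))) = 1/(-99524 + (1290 - 3*(-9 - 12*(-14)))) = 1/(-99524 + (1290 - 3*(-9 + 168))) = 1/(-99524 + (1290 - 3*159)) = 1/(-99524 + (1290 - 477)) = 1/(-99524 + 813) = 1/(-98711) = -1/98711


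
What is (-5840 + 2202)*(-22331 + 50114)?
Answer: -101074554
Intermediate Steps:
(-5840 + 2202)*(-22331 + 50114) = -3638*27783 = -101074554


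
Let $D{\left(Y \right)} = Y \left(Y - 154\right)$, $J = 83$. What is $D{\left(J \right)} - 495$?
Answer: $-6388$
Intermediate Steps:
$D{\left(Y \right)} = Y \left(-154 + Y\right)$
$D{\left(J \right)} - 495 = 83 \left(-154 + 83\right) - 495 = 83 \left(-71\right) - 495 = -5893 - 495 = -6388$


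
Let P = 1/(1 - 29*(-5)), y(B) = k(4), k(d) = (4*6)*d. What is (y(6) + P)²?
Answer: 196476289/21316 ≈ 9217.3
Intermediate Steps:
k(d) = 24*d
y(B) = 96 (y(B) = 24*4 = 96)
P = 1/146 (P = 1/(1 + 145) = 1/146 ≈ 0.0068493)
(y(6) + P)² = (96 + 1/146)² = (14017/146)² = 196476289/21316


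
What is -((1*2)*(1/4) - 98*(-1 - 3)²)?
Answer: 3135/2 ≈ 1567.5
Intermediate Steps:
-((1*2)*(1/4) - 98*(-1 - 3)²) = -(2*(1*(¼)) - 98*(-4)²) = -(2*(¼) - 98*16) = -(½ - 1568) = -1*(-3135/2) = 3135/2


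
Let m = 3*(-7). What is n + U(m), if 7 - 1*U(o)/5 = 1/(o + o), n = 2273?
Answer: 96941/42 ≈ 2308.1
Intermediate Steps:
m = -21
U(o) = 35 - 5/(2*o) (U(o) = 35 - 5/(o + o) = 35 - 5*1/(2*o) = 35 - 5/(2*o))
n + U(m) = 2273 + (35 - 5/2/(-21)) = 2273 + (35 - 5/2*(-1/21)) = 2273 + (35 + 5/42) = 2273 + 1475/42 = 96941/42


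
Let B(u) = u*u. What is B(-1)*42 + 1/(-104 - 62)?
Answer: 6971/166 ≈ 41.994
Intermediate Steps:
B(u) = u**2
B(-1)*42 + 1/(-104 - 62) = (-1)**2*42 + 1/(-104 - 62) = 1*42 + 1/(-166) = 42 - 1/166 = 6971/166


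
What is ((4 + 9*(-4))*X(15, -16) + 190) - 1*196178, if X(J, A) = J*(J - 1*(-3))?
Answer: -204628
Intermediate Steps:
X(J, A) = J*(3 + J) (X(J, A) = J*(J + 3) = J*(3 + J))
((4 + 9*(-4))*X(15, -16) + 190) - 1*196178 = ((4 + 9*(-4))*(15*(3 + 15)) + 190) - 1*196178 = ((4 - 36)*(15*18) + 190) - 196178 = (-32*270 + 190) - 196178 = (-8640 + 190) - 196178 = -8450 - 196178 = -204628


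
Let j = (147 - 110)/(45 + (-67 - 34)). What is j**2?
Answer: 1369/3136 ≈ 0.43654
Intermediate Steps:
j = -37/56 (j = 37/(45 - 101) = 37/(-56) = 37*(-1/56) = -37/56 ≈ -0.66071)
j**2 = (-37/56)**2 = 1369/3136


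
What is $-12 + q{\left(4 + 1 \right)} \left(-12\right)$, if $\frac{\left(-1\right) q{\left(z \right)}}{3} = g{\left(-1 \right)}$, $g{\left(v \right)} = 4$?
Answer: $132$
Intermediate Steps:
$q{\left(z \right)} = -12$ ($q{\left(z \right)} = \left(-3\right) 4 = -12$)
$-12 + q{\left(4 + 1 \right)} \left(-12\right) = -12 - -144 = -12 + 144 = 132$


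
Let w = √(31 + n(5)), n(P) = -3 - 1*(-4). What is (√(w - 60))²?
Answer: -60 + 4*√2 ≈ -54.343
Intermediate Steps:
n(P) = 1 (n(P) = -3 + 4 = 1)
w = 4*√2 (w = √(31 + 1) = √32 = 4*√2 ≈ 5.6569)
(√(w - 60))² = (√(4*√2 - 60))² = (√(-60 + 4*√2))² = -60 + 4*√2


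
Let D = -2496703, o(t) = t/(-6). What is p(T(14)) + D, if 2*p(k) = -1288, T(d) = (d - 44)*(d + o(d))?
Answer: -2497347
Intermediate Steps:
o(t) = -t/6 (o(t) = t*(-1/6) = -t/6)
T(d) = 5*d*(-44 + d)/6 (T(d) = (d - 44)*(d - d/6) = (-44 + d)*(5*d/6) = 5*d*(-44 + d)/6)
p(k) = -644 (p(k) = (1/2)*(-1288) = -644)
p(T(14)) + D = -644 - 2496703 = -2497347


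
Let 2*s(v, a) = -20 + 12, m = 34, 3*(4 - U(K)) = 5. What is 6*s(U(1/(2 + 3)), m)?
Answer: -24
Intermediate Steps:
U(K) = 7/3 (U(K) = 4 - ⅓*5 = 4 - 5/3 = 7/3)
s(v, a) = -4 (s(v, a) = (-20 + 12)/2 = (½)*(-8) = -4)
6*s(U(1/(2 + 3)), m) = 6*(-4) = -24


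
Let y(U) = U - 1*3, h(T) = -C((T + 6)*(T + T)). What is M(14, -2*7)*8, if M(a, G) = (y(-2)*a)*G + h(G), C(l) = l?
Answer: 6048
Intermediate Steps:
h(T) = -2*T*(6 + T) (h(T) = -(T + 6)*(T + T) = -(6 + T)*2*T = -2*T*(6 + T))
y(U) = -3 + U (y(U) = U - 3 = -3 + U)
M(a, G) = -5*G*a - 2*G*(6 + G) (M(a, G) = ((-3 - 2)*a)*G - 2*G*(6 + G) = (-5*a)*G - 2*G*(6 + G) = -5*G*a - 2*G*(6 + G))
M(14, -2*7)*8 = ((-2*7)*(-12 - 5*14 - (-4)*7))*8 = -14*(-12 - 70 - 2*(-14))*8 = -14*(-12 - 70 + 28)*8 = -14*(-54)*8 = 756*8 = 6048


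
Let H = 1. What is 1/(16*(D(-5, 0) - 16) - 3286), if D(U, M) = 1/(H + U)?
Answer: -1/3546 ≈ -0.00028201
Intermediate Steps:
D(U, M) = 1/(1 + U)
1/(16*(D(-5, 0) - 16) - 3286) = 1/(16*(1/(1 - 5) - 16) - 3286) = 1/(16*(1/(-4) - 16) - 3286) = 1/(16*(-¼ - 16) - 3286) = 1/(16*(-65/4) - 3286) = 1/(-260 - 3286) = 1/(-3546) = -1/3546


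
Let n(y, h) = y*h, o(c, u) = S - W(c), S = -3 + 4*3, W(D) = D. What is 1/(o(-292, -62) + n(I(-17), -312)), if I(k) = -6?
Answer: 1/2173 ≈ 0.00046019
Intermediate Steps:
S = 9 (S = -3 + 12 = 9)
o(c, u) = 9 - c
n(y, h) = h*y
1/(o(-292, -62) + n(I(-17), -312)) = 1/((9 - 1*(-292)) - 312*(-6)) = 1/((9 + 292) + 1872) = 1/(301 + 1872) = 1/2173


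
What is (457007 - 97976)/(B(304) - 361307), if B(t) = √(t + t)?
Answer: -129720413517/130542747641 - 1436124*√38/130542747641 ≈ -0.99377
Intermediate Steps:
B(t) = √2*√t (B(t) = √(2*t) = √2*√t)
(457007 - 97976)/(B(304) - 361307) = (457007 - 97976)/(√2*√304 - 361307) = 359031/(√2*(4*√19) - 361307) = 359031/(4*√38 - 361307) = 359031/(-361307 + 4*√38)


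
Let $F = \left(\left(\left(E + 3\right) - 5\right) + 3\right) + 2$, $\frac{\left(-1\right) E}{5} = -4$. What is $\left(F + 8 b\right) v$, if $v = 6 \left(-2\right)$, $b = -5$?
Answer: $204$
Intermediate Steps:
$E = 20$ ($E = \left(-5\right) \left(-4\right) = 20$)
$F = 23$ ($F = \left(\left(\left(20 + 3\right) - 5\right) + 3\right) + 2 = \left(\left(23 - 5\right) + 3\right) + 2 = \left(18 + 3\right) + 2 = 21 + 2 = 23$)
$v = -12$
$\left(F + 8 b\right) v = \left(23 + 8 \left(-5\right)\right) \left(-12\right) = \left(23 - 40\right) \left(-12\right) = \left(-17\right) \left(-12\right) = 204$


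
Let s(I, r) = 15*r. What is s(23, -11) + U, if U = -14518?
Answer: -14683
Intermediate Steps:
s(23, -11) + U = 15*(-11) - 14518 = -165 - 14518 = -14683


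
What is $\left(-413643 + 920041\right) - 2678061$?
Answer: $-2171663$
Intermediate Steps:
$\left(-413643 + 920041\right) - 2678061 = 506398 - 2678061 = -2171663$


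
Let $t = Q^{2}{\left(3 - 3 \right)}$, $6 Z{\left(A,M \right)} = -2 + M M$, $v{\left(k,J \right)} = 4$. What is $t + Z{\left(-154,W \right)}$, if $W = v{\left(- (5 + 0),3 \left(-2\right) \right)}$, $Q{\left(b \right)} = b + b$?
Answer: $\frac{7}{3} \approx 2.3333$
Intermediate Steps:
$Q{\left(b \right)} = 2 b$
$W = 4$
$Z{\left(A,M \right)} = - \frac{1}{3} + \frac{M^{2}}{6}$ ($Z{\left(A,M \right)} = \frac{-2 + M M}{6} = \frac{-2 + M^{2}}{6} = - \frac{1}{3} + \frac{M^{2}}{6}$)
$t = 0$ ($t = \left(2 \left(3 - 3\right)\right)^{2} = \left(2 \cdot 0\right)^{2} = 0^{2} = 0$)
$t + Z{\left(-154,W \right)} = 0 - \left(\frac{1}{3} - \frac{4^{2}}{6}\right) = 0 + \left(- \frac{1}{3} + \frac{1}{6} \cdot 16\right) = 0 + \left(- \frac{1}{3} + \frac{8}{3}\right) = 0 + \frac{7}{3} = \frac{7}{3}$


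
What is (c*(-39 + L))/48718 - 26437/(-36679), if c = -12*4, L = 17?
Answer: 663345395/893463761 ≈ 0.74244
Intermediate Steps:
c = -48
(c*(-39 + L))/48718 - 26437/(-36679) = -48*(-39 + 17)/48718 - 26437/(-36679) = -48*(-22)*(1/48718) - 26437*(-1/36679) = 1056*(1/48718) + 26437/36679 = 528/24359 + 26437/36679 = 663345395/893463761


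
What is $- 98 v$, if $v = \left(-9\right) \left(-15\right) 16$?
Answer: $-211680$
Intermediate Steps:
$v = 2160$ ($v = 135 \cdot 16 = 2160$)
$- 98 v = \left(-98\right) 2160 = -211680$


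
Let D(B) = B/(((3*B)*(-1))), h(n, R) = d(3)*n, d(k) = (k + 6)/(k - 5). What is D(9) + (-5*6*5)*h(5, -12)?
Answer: 10124/3 ≈ 3374.7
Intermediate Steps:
d(k) = (6 + k)/(-5 + k)
h(n, R) = -9*n/2 (h(n, R) = ((6 + 3)/(-5 + 3))*n = (9/(-2))*n = (-½*9)*n = -9*n/2)
D(B) = -⅓ (D(B) = B/((-3*B)) = B*(-1/(3*B)) = -⅓)
D(9) + (-5*6*5)*h(5, -12) = -⅓ + (-5*6*5)*(-9/2*5) = -⅓ - 30*5*(-45/2) = -⅓ - 150*(-45/2) = -⅓ + 3375 = 10124/3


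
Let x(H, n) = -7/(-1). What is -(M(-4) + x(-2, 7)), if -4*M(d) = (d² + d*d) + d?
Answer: 0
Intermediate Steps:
x(H, n) = 7 (x(H, n) = -7*(-1) = 7)
M(d) = -d²/2 - d/4 (M(d) = -((d² + d*d) + d)/4 = -((d² + d²) + d)/4 = -(2*d² + d)/4 = -(d + 2*d²)/4 = -d²/2 - d/4)
-(M(-4) + x(-2, 7)) = -(-¼*(-4)*(1 + 2*(-4)) + 7) = -(-¼*(-4)*(1 - 8) + 7) = -(-¼*(-4)*(-7) + 7) = -(-7 + 7) = -1*0 = 0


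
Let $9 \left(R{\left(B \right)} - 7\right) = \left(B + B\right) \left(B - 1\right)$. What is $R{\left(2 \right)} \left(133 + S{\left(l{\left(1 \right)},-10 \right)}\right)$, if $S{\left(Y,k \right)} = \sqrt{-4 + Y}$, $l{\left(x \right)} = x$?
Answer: $\frac{8911}{9} + \frac{67 i \sqrt{3}}{9} \approx 990.11 + 12.894 i$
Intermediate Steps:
$R{\left(B \right)} = 7 + \frac{2 B \left(-1 + B\right)}{9}$ ($R{\left(B \right)} = 7 + \frac{\left(B + B\right) \left(B - 1\right)}{9} = 7 + \frac{2 B \left(-1 + B\right)}{9}$)
$R{\left(2 \right)} \left(133 + S{\left(l{\left(1 \right)},-10 \right)}\right) = \left(7 - \frac{4}{9} + \frac{2 \cdot 2^{2}}{9}\right) \left(133 + \sqrt{-4 + 1}\right) = \left(7 - \frac{4}{9} + \frac{2}{9} \cdot 4\right) \left(133 + \sqrt{-3}\right) = \left(7 - \frac{4}{9} + \frac{8}{9}\right) \left(133 + i \sqrt{3}\right) = \frac{67 \left(133 + i \sqrt{3}\right)}{9} = \frac{8911}{9} + \frac{67 i \sqrt{3}}{9}$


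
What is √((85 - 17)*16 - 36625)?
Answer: I*√35537 ≈ 188.51*I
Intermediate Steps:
√((85 - 17)*16 - 36625) = √(68*16 - 36625) = √(1088 - 36625) = √(-35537) = I*√35537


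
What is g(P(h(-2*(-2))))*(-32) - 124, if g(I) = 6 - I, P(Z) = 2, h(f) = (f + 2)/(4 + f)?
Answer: -252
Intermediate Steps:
h(f) = (2 + f)/(4 + f)
g(P(h(-2*(-2))))*(-32) - 124 = (6 - 1*2)*(-32) - 124 = (6 - 2)*(-32) - 124 = 4*(-32) - 124 = -128 - 124 = -252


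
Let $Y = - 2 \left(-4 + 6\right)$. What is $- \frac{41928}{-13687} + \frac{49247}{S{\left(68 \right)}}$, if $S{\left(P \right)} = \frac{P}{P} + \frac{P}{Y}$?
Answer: $- \frac{673372841}{218992} \approx -3074.9$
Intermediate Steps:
$Y = -4$ ($Y = \left(-2\right) 2 = -4$)
$S{\left(P \right)} = 1 - \frac{P}{4}$ ($S{\left(P \right)} = \frac{P}{P} + \frac{P}{-4} = 1 + P \left(- \frac{1}{4}\right) = 1 - \frac{P}{4}$)
$- \frac{41928}{-13687} + \frac{49247}{S{\left(68 \right)}} = - \frac{41928}{-13687} + \frac{49247}{1 - 17} = \left(-41928\right) \left(- \frac{1}{13687}\right) + \frac{49247}{1 - 17} = \frac{41928}{13687} + \frac{49247}{-16} = \frac{41928}{13687} + 49247 \left(- \frac{1}{16}\right) = \frac{41928}{13687} - \frac{49247}{16} = - \frac{673372841}{218992}$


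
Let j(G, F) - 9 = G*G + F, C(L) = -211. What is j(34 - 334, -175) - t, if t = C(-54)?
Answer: 90045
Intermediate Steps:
t = -211
j(G, F) = 9 + F + G² (j(G, F) = 9 + (G*G + F) = 9 + (G² + F) = 9 + (F + G²) = 9 + F + G²)
j(34 - 334, -175) - t = (9 - 175 + (34 - 334)²) - 1*(-211) = (9 - 175 + (-300)²) + 211 = (9 - 175 + 90000) + 211 = 89834 + 211 = 90045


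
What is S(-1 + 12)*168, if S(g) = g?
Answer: 1848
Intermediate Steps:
S(-1 + 12)*168 = (-1 + 12)*168 = 11*168 = 1848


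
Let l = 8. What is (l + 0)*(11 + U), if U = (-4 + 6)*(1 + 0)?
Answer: 104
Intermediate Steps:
U = 2 (U = 2*1 = 2)
(l + 0)*(11 + U) = (8 + 0)*(11 + 2) = 8*13 = 104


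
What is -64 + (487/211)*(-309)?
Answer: -163987/211 ≈ -777.19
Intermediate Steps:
-64 + (487/211)*(-309) = -64 - 150483/211 = -163987/211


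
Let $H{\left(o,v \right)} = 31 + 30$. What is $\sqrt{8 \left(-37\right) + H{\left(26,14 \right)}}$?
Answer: $i \sqrt{235} \approx 15.33 i$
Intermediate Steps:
$H{\left(o,v \right)} = 61$
$\sqrt{8 \left(-37\right) + H{\left(26,14 \right)}} = \sqrt{8 \left(-37\right) + 61} = \sqrt{-296 + 61} = \sqrt{-235} = i \sqrt{235}$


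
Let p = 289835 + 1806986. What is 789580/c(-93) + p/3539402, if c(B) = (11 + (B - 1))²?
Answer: 2809086031029/24382940378 ≈ 115.21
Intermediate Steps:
p = 2096821
c(B) = (10 + B)² (c(B) = (11 + (-1 + B))² = (10 + B)²)
789580/c(-93) + p/3539402 = 789580/((10 - 93)²) + 2096821/3539402 = 789580/((-83)²) + 2096821*(1/3539402) = 789580/6889 + 2096821/3539402 = 2809086031029/24382940378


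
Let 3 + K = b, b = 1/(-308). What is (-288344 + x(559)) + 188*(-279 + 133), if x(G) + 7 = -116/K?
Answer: -292078347/925 ≈ -3.1576e+5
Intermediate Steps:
b = -1/308 ≈ -0.0032468
K = -925/308 (K = -3 - 1/308 = -925/308 ≈ -3.0032)
x(G) = 29253/925 (x(G) = -7 - 116/(-925/308) = -7 - 116*(-308/925) = -7 + 35728/925 = 29253/925)
(-288344 + x(559)) + 188*(-279 + 133) = (-288344 + 29253/925) + 188*(-279 + 133) = -266688947/925 + 188*(-146) = -266688947/925 - 27448 = -292078347/925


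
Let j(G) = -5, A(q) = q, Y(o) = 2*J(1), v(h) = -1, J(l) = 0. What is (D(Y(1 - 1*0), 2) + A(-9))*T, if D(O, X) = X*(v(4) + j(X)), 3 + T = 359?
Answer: -7476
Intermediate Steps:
T = 356 (T = -3 + 359 = 356)
Y(o) = 0 (Y(o) = 2*0 = 0)
D(O, X) = -6*X (D(O, X) = X*(-1 - 5) = X*(-6) = -6*X)
(D(Y(1 - 1*0), 2) + A(-9))*T = (-6*2 - 9)*356 = (-12 - 9)*356 = -21*356 = -7476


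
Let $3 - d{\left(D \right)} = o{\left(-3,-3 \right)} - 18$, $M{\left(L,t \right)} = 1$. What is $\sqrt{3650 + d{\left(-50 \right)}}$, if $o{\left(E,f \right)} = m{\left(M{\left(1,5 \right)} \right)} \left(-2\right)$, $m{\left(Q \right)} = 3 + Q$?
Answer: $\sqrt{3679} \approx 60.655$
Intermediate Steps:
$o{\left(E,f \right)} = -8$ ($o{\left(E,f \right)} = \left(3 + 1\right) \left(-2\right) = 4 \left(-2\right) = -8$)
$d{\left(D \right)} = 29$ ($d{\left(D \right)} = 3 - \left(-8 - 18\right) = 3 - -26 = 3 + 26 = 29$)
$\sqrt{3650 + d{\left(-50 \right)}} = \sqrt{3650 + 29} = \sqrt{3679}$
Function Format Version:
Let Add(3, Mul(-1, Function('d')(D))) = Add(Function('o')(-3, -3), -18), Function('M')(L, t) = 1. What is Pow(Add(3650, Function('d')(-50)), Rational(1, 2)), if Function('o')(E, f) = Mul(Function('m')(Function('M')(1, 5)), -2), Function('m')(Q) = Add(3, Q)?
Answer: Pow(3679, Rational(1, 2)) ≈ 60.655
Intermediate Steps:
Function('o')(E, f) = -8 (Function('o')(E, f) = Mul(Add(3, 1), -2) = Mul(4, -2) = -8)
Function('d')(D) = 29 (Function('d')(D) = Add(3, Mul(-1, Add(-8, -18))) = Add(3, Mul(-1, -26)) = Add(3, 26) = 29)
Pow(Add(3650, Function('d')(-50)), Rational(1, 2)) = Pow(Add(3650, 29), Rational(1, 2)) = Pow(3679, Rational(1, 2))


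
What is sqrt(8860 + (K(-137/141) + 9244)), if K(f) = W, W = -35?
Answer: sqrt(18069) ≈ 134.42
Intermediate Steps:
K(f) = -35
sqrt(8860 + (K(-137/141) + 9244)) = sqrt(8860 + (-35 + 9244)) = sqrt(8860 + 9209) = sqrt(18069)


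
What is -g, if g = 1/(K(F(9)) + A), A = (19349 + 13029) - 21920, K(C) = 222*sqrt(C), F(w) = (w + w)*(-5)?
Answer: I/(18*(-581*I + 37*sqrt(10))) ≈ -9.1894e-5 + 1.8506e-5*I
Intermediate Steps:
F(w) = -10*w (F(w) = (2*w)*(-5) = -10*w)
A = 10458 (A = 32378 - 21920 = 10458)
g = 1/(10458 + 666*I*sqrt(10)) (g = 1/(222*sqrt(-10*9) + 10458) = 1/(222*sqrt(-90) + 10458) = 1/(222*(3*I*sqrt(10)) + 10458) = 1/(666*I*sqrt(10) + 10458) = 1/(10458 + 666*I*sqrt(10)) ≈ 9.1894e-5 - 1.8506e-5*I)
-g = -(581/6322518 - 37*I*sqrt(10)/6322518) = -581/6322518 + 37*I*sqrt(10)/6322518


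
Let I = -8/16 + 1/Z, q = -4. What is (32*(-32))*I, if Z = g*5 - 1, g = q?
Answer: 11776/21 ≈ 560.76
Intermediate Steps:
g = -4
Z = -21 (Z = -4*5 - 1 = -20 - 1 = -21)
I = -23/42 (I = -8/16 + 1/(-21) = -8*1/16 + 1*(-1/21) = -½ - 1/21 = -23/42 ≈ -0.54762)
(32*(-32))*I = (32*(-32))*(-23/42) = -1024*(-23/42) = 11776/21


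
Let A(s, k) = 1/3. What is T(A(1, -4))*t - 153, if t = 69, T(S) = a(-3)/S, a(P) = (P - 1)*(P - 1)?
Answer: 3159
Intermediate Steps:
A(s, k) = 1/3
a(P) = (-1 + P)**2 (a(P) = (-1 + P)*(-1 + P) = (-1 + P)**2)
T(S) = 16/S (T(S) = (-1 - 3)**2/S = (-4)**2/S = 16/S)
T(A(1, -4))*t - 153 = (16/(1/3))*69 - 153 = (16*3)*69 - 153 = 48*69 - 153 = 3312 - 153 = 3159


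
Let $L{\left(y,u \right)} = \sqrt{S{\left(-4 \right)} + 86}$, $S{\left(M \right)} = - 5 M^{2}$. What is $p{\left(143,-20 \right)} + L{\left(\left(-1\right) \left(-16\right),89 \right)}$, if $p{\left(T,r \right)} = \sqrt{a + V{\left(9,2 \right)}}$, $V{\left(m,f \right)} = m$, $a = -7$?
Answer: $\sqrt{2} + \sqrt{6} \approx 3.8637$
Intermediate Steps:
$L{\left(y,u \right)} = \sqrt{6}$ ($L{\left(y,u \right)} = \sqrt{- 5 \left(-4\right)^{2} + 86} = \sqrt{\left(-5\right) 16 + 86} = \sqrt{-80 + 86} = \sqrt{6}$)
$p{\left(T,r \right)} = \sqrt{2}$ ($p{\left(T,r \right)} = \sqrt{-7 + 9} = \sqrt{2}$)
$p{\left(143,-20 \right)} + L{\left(\left(-1\right) \left(-16\right),89 \right)} = \sqrt{2} + \sqrt{6}$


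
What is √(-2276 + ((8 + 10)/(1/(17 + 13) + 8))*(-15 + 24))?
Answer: 2*I*√32755274/241 ≈ 47.496*I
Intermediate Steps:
√(-2276 + ((8 + 10)/(1/(17 + 13) + 8))*(-15 + 24)) = √(-2276 + (18/(1/30 + 8))*9) = √(-2276 + (18/(241/30))*9) = √(-2276 + (18*(30/241))*9) = √(-2276 + (540/241)*9) = √(-2276 + 4860/241) = √(-543656/241) = 2*I*√32755274/241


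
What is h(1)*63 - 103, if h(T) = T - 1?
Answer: -103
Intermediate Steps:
h(T) = -1 + T
h(1)*63 - 103 = (-1 + 1)*63 - 103 = 0*63 - 103 = 0 - 103 = -103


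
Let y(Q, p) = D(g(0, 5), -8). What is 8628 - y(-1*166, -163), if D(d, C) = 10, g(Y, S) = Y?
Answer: 8618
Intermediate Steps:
y(Q, p) = 10
8628 - y(-1*166, -163) = 8628 - 1*10 = 8628 - 10 = 8618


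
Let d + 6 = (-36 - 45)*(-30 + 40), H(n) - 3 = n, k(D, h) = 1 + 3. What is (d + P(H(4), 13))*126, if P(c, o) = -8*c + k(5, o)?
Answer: -109368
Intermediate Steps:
k(D, h) = 4
H(n) = 3 + n
d = -816 (d = -6 + (-36 - 45)*(-30 + 40) = -6 - 81*10 = -6 - 810 = -816)
P(c, o) = 4 - 8*c (P(c, o) = -8*c + 4 = 4 - 8*c)
(d + P(H(4), 13))*126 = (-816 + (4 - 8*(3 + 4)))*126 = (-816 + (4 - 8*7))*126 = (-816 + (4 - 56))*126 = (-816 - 52)*126 = -868*126 = -109368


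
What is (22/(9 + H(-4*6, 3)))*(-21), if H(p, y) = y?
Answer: -77/2 ≈ -38.500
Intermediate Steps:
(22/(9 + H(-4*6, 3)))*(-21) = (22/(9 + 3))*(-21) = (22/12)*(-21) = (22*(1/12))*(-21) = (11/6)*(-21) = -77/2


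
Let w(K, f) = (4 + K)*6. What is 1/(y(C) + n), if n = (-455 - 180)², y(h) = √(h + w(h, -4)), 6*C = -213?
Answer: 806450/325180801699 - I*√898/325180801699 ≈ 2.48e-6 - 9.2154e-11*I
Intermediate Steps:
C = -71/2 (C = (⅙)*(-213) = -71/2 ≈ -35.500)
w(K, f) = 24 + 6*K
y(h) = √(24 + 7*h) (y(h) = √(h + (24 + 6*h)) = √(24 + 7*h))
n = 403225 (n = (-635)² = 403225)
1/(y(C) + n) = 1/(√(24 + 7*(-71/2)) + 403225) = 1/(√(24 - 497/2) + 403225) = 1/(√(-449/2) + 403225) = 1/(I*√898/2 + 403225) = 1/(403225 + I*√898/2)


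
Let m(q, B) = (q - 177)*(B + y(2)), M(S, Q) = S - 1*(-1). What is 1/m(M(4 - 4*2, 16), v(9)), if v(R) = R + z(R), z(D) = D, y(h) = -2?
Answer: -1/2880 ≈ -0.00034722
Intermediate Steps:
M(S, Q) = 1 + S (M(S, Q) = S + 1 = 1 + S)
v(R) = 2*R (v(R) = R + R = 2*R)
m(q, B) = (-177 + q)*(-2 + B) (m(q, B) = (q - 177)*(B - 2) = (-177 + q)*(-2 + B))
1/m(M(4 - 4*2, 16), v(9)) = 1/(354 - 354*9 - 2*(1 + (4 - 4*2)) + (2*9)*(1 + (4 - 4*2))) = 1/(354 - 177*18 - 2*(1 + (4 - 8)) + 18*(1 + (4 - 8))) = 1/(354 - 3186 - 2*(1 - 4) + 18*(1 - 4)) = 1/(354 - 3186 - 2*(-3) + 18*(-3)) = 1/(354 - 3186 + 6 - 54) = 1/(-2880) = -1/2880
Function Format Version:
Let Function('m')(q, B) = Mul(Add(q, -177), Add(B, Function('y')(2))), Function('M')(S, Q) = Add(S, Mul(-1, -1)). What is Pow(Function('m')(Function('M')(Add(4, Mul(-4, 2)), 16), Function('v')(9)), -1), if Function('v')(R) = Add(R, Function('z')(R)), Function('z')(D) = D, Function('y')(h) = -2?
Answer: Rational(-1, 2880) ≈ -0.00034722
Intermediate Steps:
Function('M')(S, Q) = Add(1, S) (Function('M')(S, Q) = Add(S, 1) = Add(1, S))
Function('v')(R) = Mul(2, R) (Function('v')(R) = Add(R, R) = Mul(2, R))
Function('m')(q, B) = Mul(Add(-177, q), Add(-2, B)) (Function('m')(q, B) = Mul(Add(q, -177), Add(B, -2)) = Mul(Add(-177, q), Add(-2, B)))
Pow(Function('m')(Function('M')(Add(4, Mul(-4, 2)), 16), Function('v')(9)), -1) = Pow(Add(354, Mul(-177, Mul(2, 9)), Mul(-2, Add(1, Add(4, Mul(-4, 2)))), Mul(Mul(2, 9), Add(1, Add(4, Mul(-4, 2))))), -1) = Pow(Add(354, Mul(-177, 18), Mul(-2, Add(1, Add(4, -8))), Mul(18, Add(1, Add(4, -8)))), -1) = Pow(Add(354, -3186, Mul(-2, Add(1, -4)), Mul(18, Add(1, -4))), -1) = Pow(Add(354, -3186, Mul(-2, -3), Mul(18, -3)), -1) = Pow(Add(354, -3186, 6, -54), -1) = Pow(-2880, -1) = Rational(-1, 2880)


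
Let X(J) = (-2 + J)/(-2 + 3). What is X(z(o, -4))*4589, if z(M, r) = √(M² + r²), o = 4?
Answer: -9178 + 18356*√2 ≈ 16781.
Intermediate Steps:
X(J) = -2 + J (X(J) = (-2 + J)/1 = (-2 + J)*1 = -2 + J)
X(z(o, -4))*4589 = (-2 + √(4² + (-4)²))*4589 = (-2 + √(16 + 16))*4589 = (-2 + √32)*4589 = (-2 + 4*√2)*4589 = -9178 + 18356*√2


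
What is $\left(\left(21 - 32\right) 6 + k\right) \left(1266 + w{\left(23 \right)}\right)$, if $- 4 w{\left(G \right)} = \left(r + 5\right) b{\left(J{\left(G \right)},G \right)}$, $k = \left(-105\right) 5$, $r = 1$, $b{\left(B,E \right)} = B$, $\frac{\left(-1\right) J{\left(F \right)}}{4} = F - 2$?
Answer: $-822672$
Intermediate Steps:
$J{\left(F \right)} = 8 - 4 F$ ($J{\left(F \right)} = - 4 \left(F - 2\right) = - 4 \left(-2 + F\right) = 8 - 4 F$)
$k = -525$
$w{\left(G \right)} = -12 + 6 G$ ($w{\left(G \right)} = - \frac{\left(1 + 5\right) \left(8 - 4 G\right)}{4} = - \frac{6 \left(8 - 4 G\right)}{4} = - \frac{48 - 24 G}{4} = -12 + 6 G$)
$\left(\left(21 - 32\right) 6 + k\right) \left(1266 + w{\left(23 \right)}\right) = \left(\left(21 - 32\right) 6 - 525\right) \left(1266 + \left(-12 + 6 \cdot 23\right)\right) = \left(\left(-11\right) 6 - 525\right) \left(1266 + \left(-12 + 138\right)\right) = \left(-66 - 525\right) \left(1266 + 126\right) = \left(-591\right) 1392 = -822672$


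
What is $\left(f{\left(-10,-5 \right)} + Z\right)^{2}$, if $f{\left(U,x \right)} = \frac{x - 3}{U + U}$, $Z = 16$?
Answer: $\frac{6724}{25} \approx 268.96$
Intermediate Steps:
$f{\left(U,x \right)} = \frac{-3 + x}{2 U}$
$\left(f{\left(-10,-5 \right)} + Z\right)^{2} = \left(\frac{-3 - 5}{2 \left(-10\right)} + 16\right)^{2} = \left(\frac{1}{2} \left(- \frac{1}{10}\right) \left(-8\right) + 16\right)^{2} = \left(\frac{2}{5} + 16\right)^{2} = \left(\frac{82}{5}\right)^{2} = \frac{6724}{25}$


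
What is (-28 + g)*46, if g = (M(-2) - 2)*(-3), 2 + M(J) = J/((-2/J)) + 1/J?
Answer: -391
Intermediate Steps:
M(J) = -2 + 1/J - J²/2 (M(J) = -2 + (J/((-2/J)) + 1/J) = -2 + (J*(-J/2) + 1/J) = -2 + (-J²/2 + 1/J) = -2 + (1/J - J²/2) = -2 + 1/J - J²/2)
g = 39/2 (g = ((-2 + 1/(-2) - ½*(-2)²) - 2)*(-3) = ((-2 - ½ - ½*4) - 2)*(-3) = ((-2 - ½ - 2) - 2)*(-3) = (-9/2 - 2)*(-3) = -13/2*(-3) = 39/2 ≈ 19.500)
(-28 + g)*46 = (-28 + 39/2)*46 = -17/2*46 = -391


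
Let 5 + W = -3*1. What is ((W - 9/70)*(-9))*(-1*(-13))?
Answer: 66573/70 ≈ 951.04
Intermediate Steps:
W = -8 (W = -5 - 3*1 = -5 - 3 = -8)
((W - 9/70)*(-9))*(-1*(-13)) = ((-8 - 9/70)*(-9))*(-1*(-13)) = ((-8 - 9*1/70)*(-9))*13 = ((-8 - 9/70)*(-9))*13 = -569/70*(-9)*13 = (5121/70)*13 = 66573/70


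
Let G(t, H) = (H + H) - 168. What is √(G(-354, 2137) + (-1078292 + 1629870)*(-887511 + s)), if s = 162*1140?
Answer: 2*I*√96916528303 ≈ 6.2263e+5*I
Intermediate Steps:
s = 184680
G(t, H) = -168 + 2*H (G(t, H) = 2*H - 168 = -168 + 2*H)
√(G(-354, 2137) + (-1078292 + 1629870)*(-887511 + s)) = √((-168 + 2*2137) + (-1078292 + 1629870)*(-887511 + 184680)) = √((-168 + 4274) + 551578*(-702831)) = √(4106 - 387666117318) = √(-387666113212) = 2*I*√96916528303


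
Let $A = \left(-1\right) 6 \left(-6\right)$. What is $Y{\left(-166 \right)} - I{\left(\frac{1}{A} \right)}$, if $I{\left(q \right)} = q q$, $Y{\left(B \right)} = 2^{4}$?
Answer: $\frac{20735}{1296} \approx 15.999$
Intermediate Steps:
$A = 36$ ($A = \left(-6\right) \left(-6\right) = 36$)
$Y{\left(B \right)} = 16$
$I{\left(q \right)} = q^{2}$
$Y{\left(-166 \right)} - I{\left(\frac{1}{A} \right)} = 16 - \left(\frac{1}{36}\right)^{2} = 16 - \frac{1}{1296} = \frac{20735}{1296}$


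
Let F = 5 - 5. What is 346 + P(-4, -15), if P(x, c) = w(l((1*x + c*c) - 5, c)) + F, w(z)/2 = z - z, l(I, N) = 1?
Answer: 346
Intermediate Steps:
w(z) = 0 (w(z) = 2*(z - z) = 2*0 = 0)
F = 0
P(x, c) = 0 (P(x, c) = 0 + 0 = 0)
346 + P(-4, -15) = 346 + 0 = 346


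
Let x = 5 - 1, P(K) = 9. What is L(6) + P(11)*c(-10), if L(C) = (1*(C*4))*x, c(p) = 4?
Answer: 132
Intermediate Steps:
x = 4
L(C) = 16*C (L(C) = (1*(C*4))*4 = (1*(4*C))*4 = (4*C)*4 = 16*C)
L(6) + P(11)*c(-10) = 16*6 + 9*4 = 96 + 36 = 132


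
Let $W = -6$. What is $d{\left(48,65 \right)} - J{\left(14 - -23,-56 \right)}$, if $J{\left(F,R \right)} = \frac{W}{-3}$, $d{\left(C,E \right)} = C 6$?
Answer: $286$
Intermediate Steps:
$d{\left(C,E \right)} = 6 C$
$J{\left(F,R \right)} = 2$ ($J{\left(F,R \right)} = \frac{1}{-3} \left(-6\right) = \left(- \frac{1}{3}\right) \left(-6\right) = 2$)
$d{\left(48,65 \right)} - J{\left(14 - -23,-56 \right)} = 6 \cdot 48 - 2 = 288 - 2 = 286$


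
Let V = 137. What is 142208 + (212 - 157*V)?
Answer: 120911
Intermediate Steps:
142208 + (212 - 157*V) = 142208 + (212 - 157*137) = 142208 + (212 - 21509) = 142208 - 21297 = 120911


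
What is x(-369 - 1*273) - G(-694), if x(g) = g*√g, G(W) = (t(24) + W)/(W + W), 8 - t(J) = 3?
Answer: -689/1388 - 642*I*√642 ≈ -0.4964 - 16267.0*I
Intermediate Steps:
t(J) = 5 (t(J) = 8 - 1*3 = 8 - 3 = 5)
G(W) = (5 + W)/(2*W) (G(W) = (5 + W)/(W + W) = (5 + W)/((2*W)) = (5 + W)*(1/(2*W)) = (5 + W)/(2*W))
x(g) = g^(3/2)
x(-369 - 1*273) - G(-694) = (-369 - 1*273)^(3/2) - (5 - 694)/(2*(-694)) = (-369 - 273)^(3/2) - (-1)*(-689)/(2*694) = (-642)^(3/2) - 1*689/1388 = -642*I*√642 - 689/1388 = -689/1388 - 642*I*√642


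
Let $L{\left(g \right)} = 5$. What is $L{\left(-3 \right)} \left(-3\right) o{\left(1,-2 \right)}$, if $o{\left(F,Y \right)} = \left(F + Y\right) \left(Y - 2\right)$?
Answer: $-60$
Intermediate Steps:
$o{\left(F,Y \right)} = \left(-2 + Y\right) \left(F + Y\right)$ ($o{\left(F,Y \right)} = \left(F + Y\right) \left(-2 + Y\right) = \left(-2 + Y\right) \left(F + Y\right)$)
$L{\left(-3 \right)} \left(-3\right) o{\left(1,-2 \right)} = 5 \left(-3\right) \left(\left(-2\right)^{2} - 2 - -4 + 1 \left(-2\right)\right) = - 15 \left(4 - 2 + 4 - 2\right) = \left(-15\right) 4 = -60$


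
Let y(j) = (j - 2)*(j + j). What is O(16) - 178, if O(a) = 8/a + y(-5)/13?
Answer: -4475/26 ≈ -172.12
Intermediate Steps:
y(j) = 2*j*(-2 + j) (y(j) = (-2 + j)*(2*j) = 2*j*(-2 + j))
O(a) = 70/13 + 8/a (O(a) = 8/a + (2*(-5)*(-2 - 5))/13 = 8/a + (2*(-5)*(-7))*(1/13) = 8/a + 70*(1/13) = 8/a + 70/13 = 70/13 + 8/a)
O(16) - 178 = (70/13 + 8/16) - 178 = (70/13 + 8*(1/16)) - 178 = (70/13 + 1/2) - 178 = 153/26 - 178 = -4475/26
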